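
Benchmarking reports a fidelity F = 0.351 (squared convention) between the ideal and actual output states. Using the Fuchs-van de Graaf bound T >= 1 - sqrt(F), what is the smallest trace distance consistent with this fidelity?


Fuchs-van de Graaf (squared-fidelity convention): 1 - sqrt(F) <= T <= sqrt(1 - F).
Lower bound: T >= 1 - sqrt(F)
sqrt(F) = sqrt(0.351) = 0.5925
T >= 1 - 0.5925
T >= 0.4075

0.4075


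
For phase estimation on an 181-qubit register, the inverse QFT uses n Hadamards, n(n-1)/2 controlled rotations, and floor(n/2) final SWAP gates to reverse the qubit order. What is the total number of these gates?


Hadamard gates: 181
Controlled rotations: n*(n-1)/2 = 181*180/2 = 16290
SWAP gates: floor(n/2) = floor(181/2) = 90
Total = 181 + 16290 + 90
= 16561

16561


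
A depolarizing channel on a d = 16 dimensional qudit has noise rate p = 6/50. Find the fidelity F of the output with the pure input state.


F = (1-p) + p/d
= (1 - 0.1200) + 0.1200/16
= 0.8800 + 0.0075
= 0.8875

0.8875


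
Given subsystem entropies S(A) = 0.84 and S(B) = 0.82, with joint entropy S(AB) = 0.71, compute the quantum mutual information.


I(A:B) = S(A) + S(B) - S(AB)
= 0.84 + 0.82 - 0.71
= 0.9500

0.9500


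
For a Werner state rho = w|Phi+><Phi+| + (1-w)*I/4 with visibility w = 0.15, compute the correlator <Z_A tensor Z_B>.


|Phi+> = (|00> + |11>)/sqrt(2)
For the pure Bell state, <Z_A Z_B> = +1 (Bell-state Pauli correlator).
The maximally-mixed part I/4 has tr(I/4 * P tensor P) = 0 for any traceless Pauli P.
So <Z_A Z_B>_rho = w * (+1) + (1 - w) * 0
= 0.15 * (+1)
= 0.1500

0.1500


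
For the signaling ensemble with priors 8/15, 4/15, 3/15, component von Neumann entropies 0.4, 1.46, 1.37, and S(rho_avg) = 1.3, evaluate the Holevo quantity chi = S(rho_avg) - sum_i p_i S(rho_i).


chi = S(rho) - sum_i p_i * S(rho_i)
Weighted entropy = 8/15 * 0.4 + 4/15 * 1.46 + 3/15 * 1.37
= 0.8767
chi = 1.3 - 0.8767
= 0.4233

0.4233


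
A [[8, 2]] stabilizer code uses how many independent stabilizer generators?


For an [[n,k]] stabilizer code:
Number of stabilizer generators = n - k
= 8 - 2
= 6

6


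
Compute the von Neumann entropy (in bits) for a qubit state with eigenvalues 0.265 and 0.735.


S = -p*log2(p) - (1-p)*log2(1-p)
p = 0.2650, 1-p = 0.7350
= -0.2650 * log2(0.2650) - 0.7350 * log2(0.7350)
= -(-0.5077) - (-0.3265)
= 0.8342

0.8342


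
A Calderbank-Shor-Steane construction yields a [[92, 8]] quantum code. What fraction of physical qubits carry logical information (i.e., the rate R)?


Code rate R = k/n
= 8/92
= 0.0870

0.0870


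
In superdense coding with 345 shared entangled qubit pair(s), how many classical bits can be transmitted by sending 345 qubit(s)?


Superdense coding allows 2 classical bits per shared entangled pair.
345 pair(s) -> 2 * 345 = 690 classical bits

690


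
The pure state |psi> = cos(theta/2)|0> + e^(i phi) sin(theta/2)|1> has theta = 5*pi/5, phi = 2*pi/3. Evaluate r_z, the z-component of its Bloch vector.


theta = 3.1416, phi = 2.0944
r_z = cos(theta) = -1.0000

-1.0000


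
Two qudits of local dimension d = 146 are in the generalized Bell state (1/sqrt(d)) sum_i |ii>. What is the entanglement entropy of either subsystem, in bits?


For a maximally entangled state in d x d:
S = log2(d) = log2(146)
= 7.1898

7.1898


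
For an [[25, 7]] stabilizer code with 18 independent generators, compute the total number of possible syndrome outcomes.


Each stabilizer generator gives a binary (+1 or -1) measurement outcome.
With 18 independent generators:
Total syndromes = 2^18
= 262144

262144


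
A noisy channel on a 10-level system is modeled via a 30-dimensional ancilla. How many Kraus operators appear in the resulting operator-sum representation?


Tracing out the environment in an orthonormal basis {|i>_E} gives Kraus operators K_i = <i|_E U |0>_E.
Number of Kraus operators = dim(H_env) = d_env
= 30

30


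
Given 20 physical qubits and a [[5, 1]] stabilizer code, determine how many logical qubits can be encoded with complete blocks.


Each code block uses 5 physical qubits for 1 logical qubit(s).
Number of complete blocks = floor(20 / 5) = 4
Logical qubits = 4 * 1
= 4

4


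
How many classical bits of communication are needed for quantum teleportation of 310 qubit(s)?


Quantum teleportation requires 2 classical bits per qubit teleported.
310 qubit(s) -> 2 * 310 = 620 classical bits

620


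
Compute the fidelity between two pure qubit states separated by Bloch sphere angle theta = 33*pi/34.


For states separated by angle theta on Bloch sphere:
F = cos^2(theta/2)
theta = 33*pi/34 = 3.0492
theta/2 = 1.5246
cos(theta/2) = 0.0462
F = 0.0021

0.0021


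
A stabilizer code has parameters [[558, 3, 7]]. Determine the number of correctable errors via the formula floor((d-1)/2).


Code parameters: [[558, 3, 7]], distance d = 7.
Number of correctable errors = floor((d-1)/2)
= floor((7 - 1)/2)
= floor(6/2)
= 3

3


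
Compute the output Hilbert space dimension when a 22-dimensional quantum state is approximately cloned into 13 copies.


Output space = H^(tensor 13) where dim(H) = 22
dim = 22^13
= 484 (after 2 factors)
= 10648 (after 3 factors)
= 234256 (after 4 factors)
= 5153632 (after 5 factors)
= 113379904 (after 6 factors)
= 2494357888 (after 7 factors)
= 54875873536 (after 8 factors)
= 1207269217792 (after 9 factors)
= 26559922791424 (after 10 factors)
= 584318301411328 (after 11 factors)
= 12855002631049216 (after 12 factors)
= 282810057883082752 (after 13 factors)
= 282810057883082752

282810057883082752


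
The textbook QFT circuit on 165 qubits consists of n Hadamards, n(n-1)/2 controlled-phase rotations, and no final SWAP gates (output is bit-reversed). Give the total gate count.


Hadamard gates: 165
Controlled rotations: n*(n-1)/2 = 165*164/2 = 13530
SWAP gates: 0 (omitted)
Total = 165 + 13530
= 13695

13695


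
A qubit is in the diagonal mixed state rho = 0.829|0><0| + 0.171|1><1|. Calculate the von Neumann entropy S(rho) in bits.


S = -p*log2(p) - (1-p)*log2(1-p)
p = 0.8290, 1-p = 0.1710
= -0.8290 * log2(0.8290) - 0.1710 * log2(0.1710)
= -(-0.2243) - (-0.4357)
= 0.6600

0.6600


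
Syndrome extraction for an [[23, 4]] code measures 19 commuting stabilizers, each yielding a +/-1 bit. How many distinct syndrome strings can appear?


Each stabilizer generator gives a binary (+1 or -1) measurement outcome.
With 19 independent generators:
Total syndromes = 2^19
= 524288

524288


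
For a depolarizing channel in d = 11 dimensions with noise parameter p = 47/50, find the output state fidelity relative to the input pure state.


F = (1-p) + p/d
= (1 - 0.9400) + 0.9400/11
= 0.0600 + 0.0855
= 0.1455

0.1455


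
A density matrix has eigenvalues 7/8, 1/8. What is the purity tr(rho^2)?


tr(rho^2) = sum of eigenvalues squared
= (7/8)^2 + (1/8)^2
= (49 + 1) / 64
= 50/64
= 0.7812

0.7812


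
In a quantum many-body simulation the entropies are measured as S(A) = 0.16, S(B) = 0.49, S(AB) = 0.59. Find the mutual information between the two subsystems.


I(A:B) = S(A) + S(B) - S(AB)
= 0.16 + 0.49 - 0.59
= 0.0600

0.0600


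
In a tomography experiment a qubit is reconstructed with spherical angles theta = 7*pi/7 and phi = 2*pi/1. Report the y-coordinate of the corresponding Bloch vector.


theta = 3.1416, phi = 6.2832
r_y = sin(theta)*sin(phi) = 0.0000 * 0.0000
r_y = 0.0000

0.0000


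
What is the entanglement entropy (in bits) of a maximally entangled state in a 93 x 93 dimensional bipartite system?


For a maximally entangled state in d x d:
S = log2(d) = log2(93)
= 6.5392

6.5392


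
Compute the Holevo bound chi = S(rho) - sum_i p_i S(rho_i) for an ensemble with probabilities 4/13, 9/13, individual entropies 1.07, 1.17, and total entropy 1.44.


chi = S(rho) - sum_i p_i * S(rho_i)
Weighted entropy = 4/13 * 1.07 + 9/13 * 1.17
= 1.1392
chi = 1.44 - 1.1392
= 0.3008

0.3008


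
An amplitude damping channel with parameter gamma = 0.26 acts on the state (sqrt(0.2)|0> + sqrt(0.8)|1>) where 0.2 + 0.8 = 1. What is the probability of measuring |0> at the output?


For amplitude damping with parameter gamma on state sqrt(a)|0> + sqrt(b)|1>:
alpha^2 = 0.2, beta^2 = 0.8
P(|0>) = alpha^2 + gamma * beta^2
= 0.2 + 0.26 * 0.8
= 0.2 + 0.2080
= 0.4080

0.4080


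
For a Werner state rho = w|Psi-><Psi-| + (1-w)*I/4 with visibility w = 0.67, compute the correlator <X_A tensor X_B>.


|Psi-> = (|01> - |10>)/sqrt(2)
For the pure Bell state, <X_A X_B> = -1 (Bell-state Pauli correlator).
The maximally-mixed part I/4 has tr(I/4 * P tensor P) = 0 for any traceless Pauli P.
So <X_A X_B>_rho = w * (-1) + (1 - w) * 0
= 0.67 * (-1)
= -0.6700

-0.6700


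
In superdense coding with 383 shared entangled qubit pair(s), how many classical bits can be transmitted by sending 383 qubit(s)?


Superdense coding allows 2 classical bits per shared entangled pair.
383 pair(s) -> 2 * 383 = 766 classical bits

766


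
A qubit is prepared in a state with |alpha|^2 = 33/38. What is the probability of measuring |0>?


|alpha|^2 = 33/38 = 0.8684
|beta|^2 = 1 - 33/38 = 5/38 = 0.1316
P(|0>) = |alpha|^2 = 0.8684

0.8684


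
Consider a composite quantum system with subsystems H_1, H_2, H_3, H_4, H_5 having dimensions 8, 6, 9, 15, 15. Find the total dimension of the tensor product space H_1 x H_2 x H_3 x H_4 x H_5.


dim(H_1 x H_2 x H_3 x H_4 x H_5) = 8 * 6 * 9 * 15 * 15
= 48 * 9 * 15 * 15
= 432 * 15 * 15
= 6480 * 15
= 97200

97200


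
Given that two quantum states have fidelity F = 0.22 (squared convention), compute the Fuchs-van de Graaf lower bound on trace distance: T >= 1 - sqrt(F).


Fuchs-van de Graaf (squared-fidelity convention): 1 - sqrt(F) <= T <= sqrt(1 - F).
Lower bound: T >= 1 - sqrt(F)
sqrt(F) = sqrt(0.22) = 0.4690
T >= 1 - 0.4690
T >= 0.5310

0.5310


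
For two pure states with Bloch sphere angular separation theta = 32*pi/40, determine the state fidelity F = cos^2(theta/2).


For states separated by angle theta on Bloch sphere:
F = cos^2(theta/2)
theta = 32*pi/40 = 2.5133
theta/2 = 1.2566
cos(theta/2) = 0.3090
F = 0.0955

0.0955


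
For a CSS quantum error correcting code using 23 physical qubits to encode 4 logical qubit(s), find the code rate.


Code rate R = k/n
= 4/23
= 0.1739

0.1739


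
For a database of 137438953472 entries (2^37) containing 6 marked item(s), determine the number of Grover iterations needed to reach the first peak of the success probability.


After j Grover iterations the success probability is P(j) = sin^2((2j+1)*theta), where sin(theta) = sqrt(k/N).
N = 2^37 = 137438953472, k = 6
sin(theta) = sqrt(k/N) = 6.60724948e-06
theta = arcsin(sqrt(k/N)) = 6.60724948e-06 rad
P(j) reaches its first maximum when (2j+1)*theta is as close as possible to pi/2, i.e. j = round(pi/(4*theta) - 1/2).
pi/(4*theta) - 1/2 = 118868.6551
(For comparison, the common estimate pi/4 * sqrt(N/k) = 118869.1551; the exact maximiser is used here.)
Optimal iterations = 118869

118869


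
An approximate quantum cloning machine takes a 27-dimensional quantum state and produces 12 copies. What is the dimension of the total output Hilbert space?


Output space = H^(tensor 12) where dim(H) = 27
dim = 27^12
= 729 (after 2 factors)
= 19683 (after 3 factors)
= 531441 (after 4 factors)
= 14348907 (after 5 factors)
= 387420489 (after 6 factors)
= 10460353203 (after 7 factors)
= 282429536481 (after 8 factors)
= 7625597484987 (after 9 factors)
= 205891132094649 (after 10 factors)
= 5559060566555523 (after 11 factors)
= 150094635296999121 (after 12 factors)
= 150094635296999121

150094635296999121


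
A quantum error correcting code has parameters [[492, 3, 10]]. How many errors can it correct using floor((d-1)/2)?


Code parameters: [[492, 3, 10]], distance d = 10.
Number of correctable errors = floor((d-1)/2)
= floor((10 - 1)/2)
= floor(9/2)
= 4

4


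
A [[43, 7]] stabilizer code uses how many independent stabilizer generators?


For an [[n,k]] stabilizer code:
Number of stabilizer generators = n - k
= 43 - 7
= 36

36


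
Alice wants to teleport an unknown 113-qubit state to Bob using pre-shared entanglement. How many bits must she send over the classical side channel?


Quantum teleportation requires 2 classical bits per qubit teleported.
113 qubit(s) -> 2 * 113 = 226 classical bits

226


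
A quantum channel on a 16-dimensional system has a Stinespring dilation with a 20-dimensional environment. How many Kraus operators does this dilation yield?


Tracing out the environment in an orthonormal basis {|i>_E} gives Kraus operators K_i = <i|_E U |0>_E.
Number of Kraus operators = dim(H_env) = d_env
= 20

20


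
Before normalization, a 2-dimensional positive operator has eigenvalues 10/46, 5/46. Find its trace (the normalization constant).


tr(M) = sum of eigenvalues
= 10/46 + 5/46
= 15/46
= 0.3261

0.3261


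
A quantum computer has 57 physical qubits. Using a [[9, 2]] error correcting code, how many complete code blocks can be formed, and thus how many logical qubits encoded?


Each code block uses 9 physical qubits for 2 logical qubit(s).
Number of complete blocks = floor(57 / 9) = 6
Logical qubits = 6 * 2
= 12

12


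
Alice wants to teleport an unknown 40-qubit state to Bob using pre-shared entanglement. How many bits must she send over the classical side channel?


Quantum teleportation requires 2 classical bits per qubit teleported.
40 qubit(s) -> 2 * 40 = 80 classical bits

80


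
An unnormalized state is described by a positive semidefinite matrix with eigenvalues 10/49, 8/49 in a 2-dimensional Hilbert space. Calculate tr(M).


tr(M) = sum of eigenvalues
= 10/49 + 8/49
= 18/49
= 0.3673

0.3673


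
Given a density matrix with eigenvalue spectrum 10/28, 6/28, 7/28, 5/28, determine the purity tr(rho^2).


tr(rho^2) = sum of eigenvalues squared
= (10/28)^2 + (6/28)^2 + (7/28)^2 + (5/28)^2
= (100 + 36 + 49 + 25) / 784
= 210/784
= 0.2679

0.2679


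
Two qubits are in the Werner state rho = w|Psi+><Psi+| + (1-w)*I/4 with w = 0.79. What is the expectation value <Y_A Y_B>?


|Psi+> = (|01> + |10>)/sqrt(2)
For the pure Bell state, <Y_A Y_B> = +1 (Bell-state Pauli correlator).
The maximally-mixed part I/4 has tr(I/4 * P tensor P) = 0 for any traceless Pauli P.
So <Y_A Y_B>_rho = w * (+1) + (1 - w) * 0
= 0.79 * (+1)
= 0.7900

0.7900


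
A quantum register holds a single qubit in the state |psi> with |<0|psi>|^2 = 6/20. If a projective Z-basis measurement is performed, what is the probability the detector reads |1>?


|alpha|^2 = 6/20 = 0.3000
|beta|^2 = 1 - 6/20 = 14/20 = 0.7000
P(|1>) = |beta|^2 = 0.7000

0.7000


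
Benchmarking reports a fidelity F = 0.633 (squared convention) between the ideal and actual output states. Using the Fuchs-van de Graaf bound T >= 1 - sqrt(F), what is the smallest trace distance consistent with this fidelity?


Fuchs-van de Graaf (squared-fidelity convention): 1 - sqrt(F) <= T <= sqrt(1 - F).
Lower bound: T >= 1 - sqrt(F)
sqrt(F) = sqrt(0.633) = 0.7956
T >= 1 - 0.7956
T >= 0.2044

0.2044


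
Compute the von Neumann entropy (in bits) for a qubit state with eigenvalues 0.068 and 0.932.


S = -p*log2(p) - (1-p)*log2(1-p)
p = 0.0680, 1-p = 0.9320
= -0.0680 * log2(0.0680) - 0.9320 * log2(0.9320)
= -(-0.2637) - (-0.0947)
= 0.3584

0.3584


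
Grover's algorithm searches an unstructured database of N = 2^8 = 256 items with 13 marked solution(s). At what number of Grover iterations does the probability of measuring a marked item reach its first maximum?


After j Grover iterations the success probability is P(j) = sin^2((2j+1)*theta), where sin(theta) = sqrt(k/N).
N = 2^8 = 256, k = 13
sin(theta) = sqrt(k/N) = 0.2253469547
theta = arcsin(sqrt(k/N)) = 0.227299136 rad
P(j) reaches its first maximum when (2j+1)*theta is as close as possible to pi/2, i.e. j = round(pi/(4*theta) - 1/2).
pi/(4*theta) - 1/2 = 2.9554
(For comparison, the common estimate pi/4 * sqrt(N/k) = 3.4853; the exact maximiser is used here.)
Optimal iterations = 3

3


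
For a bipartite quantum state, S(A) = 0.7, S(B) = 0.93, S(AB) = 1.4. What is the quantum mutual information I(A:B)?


I(A:B) = S(A) + S(B) - S(AB)
= 0.7 + 0.93 - 1.4
= 0.2300

0.2300


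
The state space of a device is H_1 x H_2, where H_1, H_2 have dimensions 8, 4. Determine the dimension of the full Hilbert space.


dim(H_1 x H_2) = 8 * 4
= 32

32


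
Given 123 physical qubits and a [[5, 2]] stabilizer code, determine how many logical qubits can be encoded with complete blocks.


Each code block uses 5 physical qubits for 2 logical qubit(s).
Number of complete blocks = floor(123 / 5) = 24
Logical qubits = 24 * 2
= 48

48


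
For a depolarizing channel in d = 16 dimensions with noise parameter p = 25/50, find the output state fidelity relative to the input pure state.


F = (1-p) + p/d
= (1 - 0.5000) + 0.5000/16
= 0.5000 + 0.0312
= 0.5312

0.5312


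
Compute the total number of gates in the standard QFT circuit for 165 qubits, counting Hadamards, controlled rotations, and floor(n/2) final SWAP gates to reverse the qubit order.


Hadamard gates: 165
Controlled rotations: n*(n-1)/2 = 165*164/2 = 13530
SWAP gates: floor(n/2) = floor(165/2) = 82
Total = 165 + 13530 + 82
= 13777

13777


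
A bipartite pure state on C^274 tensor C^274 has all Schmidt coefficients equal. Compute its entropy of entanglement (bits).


For a maximally entangled state in d x d:
S = log2(d) = log2(274)
= 8.0980

8.0980


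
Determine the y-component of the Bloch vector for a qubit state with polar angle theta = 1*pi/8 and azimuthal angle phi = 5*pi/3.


theta = 0.3927, phi = 5.2360
r_y = sin(theta)*sin(phi) = 0.3827 * -0.8660
r_y = -0.3314

-0.3314


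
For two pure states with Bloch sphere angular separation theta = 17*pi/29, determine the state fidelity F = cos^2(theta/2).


For states separated by angle theta on Bloch sphere:
F = cos^2(theta/2)
theta = 17*pi/29 = 1.8416
theta/2 = 0.9208
cos(theta/2) = 0.6052
F = 0.3662

0.3662


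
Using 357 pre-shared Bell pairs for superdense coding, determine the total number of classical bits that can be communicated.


Superdense coding allows 2 classical bits per shared entangled pair.
357 pair(s) -> 2 * 357 = 714 classical bits

714


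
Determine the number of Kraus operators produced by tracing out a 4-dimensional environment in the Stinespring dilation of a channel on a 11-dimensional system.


Tracing out the environment in an orthonormal basis {|i>_E} gives Kraus operators K_i = <i|_E U |0>_E.
Number of Kraus operators = dim(H_env) = d_env
= 4

4


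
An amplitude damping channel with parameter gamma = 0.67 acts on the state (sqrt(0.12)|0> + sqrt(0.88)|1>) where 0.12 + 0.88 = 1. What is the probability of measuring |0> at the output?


For amplitude damping with parameter gamma on state sqrt(a)|0> + sqrt(b)|1>:
alpha^2 = 0.12, beta^2 = 0.88
P(|0>) = alpha^2 + gamma * beta^2
= 0.12 + 0.67 * 0.88
= 0.12 + 0.5896
= 0.7096

0.7096


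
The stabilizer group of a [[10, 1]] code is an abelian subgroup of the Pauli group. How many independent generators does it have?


For an [[n,k]] stabilizer code:
Number of stabilizer generators = n - k
= 10 - 1
= 9

9


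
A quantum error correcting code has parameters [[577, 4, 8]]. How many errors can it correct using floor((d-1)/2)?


Code parameters: [[577, 4, 8]], distance d = 8.
Number of correctable errors = floor((d-1)/2)
= floor((8 - 1)/2)
= floor(7/2)
= 3

3


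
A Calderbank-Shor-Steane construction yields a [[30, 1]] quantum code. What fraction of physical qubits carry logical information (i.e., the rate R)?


Code rate R = k/n
= 1/30
= 0.0333

0.0333


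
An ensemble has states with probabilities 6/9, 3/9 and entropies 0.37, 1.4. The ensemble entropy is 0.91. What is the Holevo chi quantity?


chi = S(rho) - sum_i p_i * S(rho_i)
Weighted entropy = 6/9 * 0.37 + 3/9 * 1.4
= 0.7133
chi = 0.91 - 0.7133
= 0.1967

0.1967


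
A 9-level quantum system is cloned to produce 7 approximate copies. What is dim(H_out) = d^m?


Output space = H^(tensor 7) where dim(H) = 9
dim = 9^7
= 81 (after 2 factors)
= 729 (after 3 factors)
= 6561 (after 4 factors)
= 59049 (after 5 factors)
= 531441 (after 6 factors)
= 4782969 (after 7 factors)
= 4782969

4782969


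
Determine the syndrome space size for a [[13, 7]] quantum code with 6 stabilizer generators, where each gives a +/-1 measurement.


Each stabilizer generator gives a binary (+1 or -1) measurement outcome.
With 6 independent generators:
Total syndromes = 2^6
= 64

64


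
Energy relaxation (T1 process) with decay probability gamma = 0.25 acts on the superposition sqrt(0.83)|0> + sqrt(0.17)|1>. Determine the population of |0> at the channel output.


For amplitude damping with parameter gamma on state sqrt(a)|0> + sqrt(b)|1>:
alpha^2 = 0.83, beta^2 = 0.17
P(|0>) = alpha^2 + gamma * beta^2
= 0.83 + 0.25 * 0.17
= 0.83 + 0.0425
= 0.8725

0.8725


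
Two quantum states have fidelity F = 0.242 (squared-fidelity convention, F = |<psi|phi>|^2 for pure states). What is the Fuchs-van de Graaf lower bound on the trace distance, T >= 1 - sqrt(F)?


Fuchs-van de Graaf (squared-fidelity convention): 1 - sqrt(F) <= T <= sqrt(1 - F).
Lower bound: T >= 1 - sqrt(F)
sqrt(F) = sqrt(0.242) = 0.4919
T >= 1 - 0.4919
T >= 0.5081

0.5081


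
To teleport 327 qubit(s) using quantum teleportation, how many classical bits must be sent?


Quantum teleportation requires 2 classical bits per qubit teleported.
327 qubit(s) -> 2 * 327 = 654 classical bits

654


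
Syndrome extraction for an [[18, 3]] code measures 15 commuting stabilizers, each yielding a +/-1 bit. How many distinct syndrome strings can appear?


Each stabilizer generator gives a binary (+1 or -1) measurement outcome.
With 15 independent generators:
Total syndromes = 2^15
= 32768

32768


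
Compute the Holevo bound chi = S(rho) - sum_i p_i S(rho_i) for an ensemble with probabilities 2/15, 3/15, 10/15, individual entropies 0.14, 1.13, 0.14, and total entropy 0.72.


chi = S(rho) - sum_i p_i * S(rho_i)
Weighted entropy = 2/15 * 0.14 + 3/15 * 1.13 + 10/15 * 0.14
= 0.3380
chi = 0.72 - 0.3380
= 0.3820

0.3820


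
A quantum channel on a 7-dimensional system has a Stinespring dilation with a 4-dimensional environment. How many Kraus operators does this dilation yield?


Tracing out the environment in an orthonormal basis {|i>_E} gives Kraus operators K_i = <i|_E U |0>_E.
Number of Kraus operators = dim(H_env) = d_env
= 4

4


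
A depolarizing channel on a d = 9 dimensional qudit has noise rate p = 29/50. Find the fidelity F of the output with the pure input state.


F = (1-p) + p/d
= (1 - 0.5800) + 0.5800/9
= 0.4200 + 0.0644
= 0.4844

0.4844


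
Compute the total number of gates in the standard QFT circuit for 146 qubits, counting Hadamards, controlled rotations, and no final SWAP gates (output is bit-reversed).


Hadamard gates: 146
Controlled rotations: n*(n-1)/2 = 146*145/2 = 10585
SWAP gates: 0 (omitted)
Total = 146 + 10585
= 10731

10731


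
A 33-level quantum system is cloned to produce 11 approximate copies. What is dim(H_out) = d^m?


Output space = H^(tensor 11) where dim(H) = 33
dim = 33^11
= 1089 (after 2 factors)
= 35937 (after 3 factors)
= 1185921 (after 4 factors)
= 39135393 (after 5 factors)
= 1291467969 (after 6 factors)
= 42618442977 (after 7 factors)
= 1406408618241 (after 8 factors)
= 46411484401953 (after 9 factors)
= 1531578985264449 (after 10 factors)
= 50542106513726817 (after 11 factors)
= 50542106513726817

50542106513726817


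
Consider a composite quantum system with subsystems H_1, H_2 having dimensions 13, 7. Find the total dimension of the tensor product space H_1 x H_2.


dim(H_1 x H_2) = 13 * 7
= 91

91


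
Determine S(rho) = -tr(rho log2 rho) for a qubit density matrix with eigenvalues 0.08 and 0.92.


S = -p*log2(p) - (1-p)*log2(1-p)
p = 0.0800, 1-p = 0.9200
= -0.0800 * log2(0.0800) - 0.9200 * log2(0.9200)
= -(-0.2915) - (-0.1107)
= 0.4022

0.4022


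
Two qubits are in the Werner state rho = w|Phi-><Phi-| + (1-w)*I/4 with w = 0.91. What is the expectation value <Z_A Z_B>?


|Phi-> = (|00> - |11>)/sqrt(2)
For the pure Bell state, <Z_A Z_B> = +1 (Bell-state Pauli correlator).
The maximally-mixed part I/4 has tr(I/4 * P tensor P) = 0 for any traceless Pauli P.
So <Z_A Z_B>_rho = w * (+1) + (1 - w) * 0
= 0.91 * (+1)
= 0.9100

0.9100


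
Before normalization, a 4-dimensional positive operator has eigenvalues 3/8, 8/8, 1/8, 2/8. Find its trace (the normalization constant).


tr(M) = sum of eigenvalues
= 3/8 + 8/8 + 1/8 + 2/8
= 14/8
= 1.7500

1.7500


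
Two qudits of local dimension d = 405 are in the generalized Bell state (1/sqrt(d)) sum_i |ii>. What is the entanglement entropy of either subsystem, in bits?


For a maximally entangled state in d x d:
S = log2(d) = log2(405)
= 8.6618

8.6618


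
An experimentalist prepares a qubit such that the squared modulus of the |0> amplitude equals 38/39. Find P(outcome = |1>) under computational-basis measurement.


|alpha|^2 = 38/39 = 0.9744
|beta|^2 = 1 - 38/39 = 1/39 = 0.0256
P(|1>) = |beta|^2 = 0.0256

0.0256


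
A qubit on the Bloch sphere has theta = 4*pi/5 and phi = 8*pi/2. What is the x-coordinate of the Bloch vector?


theta = 2.5133, phi = 12.5664
r_x = sin(theta)*cos(phi) = 0.5878 * 1.0000
r_x = 0.5878

0.5878


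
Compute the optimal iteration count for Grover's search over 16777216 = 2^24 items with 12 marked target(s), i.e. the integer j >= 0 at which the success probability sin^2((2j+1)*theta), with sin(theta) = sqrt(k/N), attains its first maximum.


After j Grover iterations the success probability is P(j) = sin^2((2j+1)*theta), where sin(theta) = sqrt(k/N).
N = 2^24 = 16777216, k = 12
sin(theta) = sqrt(k/N) = 0.0008457279334
theta = arcsin(sqrt(k/N)) = 0.0008457280342 rad
P(j) reaches its first maximum when (2j+1)*theta is as close as possible to pi/2, i.e. j = round(pi/(4*theta) - 1/2).
pi/(4*theta) - 1/2 = 928.1652
(For comparison, the common estimate pi/4 * sqrt(N/k) = 928.6653; the exact maximiser is used here.)
Optimal iterations = 928

928


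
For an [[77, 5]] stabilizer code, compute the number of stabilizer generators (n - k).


For an [[n,k]] stabilizer code:
Number of stabilizer generators = n - k
= 77 - 5
= 72

72


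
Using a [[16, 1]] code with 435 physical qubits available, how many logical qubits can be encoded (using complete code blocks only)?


Each code block uses 16 physical qubits for 1 logical qubit(s).
Number of complete blocks = floor(435 / 16) = 27
Logical qubits = 27 * 1
= 27

27


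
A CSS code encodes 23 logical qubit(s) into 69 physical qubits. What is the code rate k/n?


Code rate R = k/n
= 23/69
= 0.3333

0.3333


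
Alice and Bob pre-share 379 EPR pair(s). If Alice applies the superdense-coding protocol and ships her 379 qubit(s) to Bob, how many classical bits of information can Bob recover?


Superdense coding allows 2 classical bits per shared entangled pair.
379 pair(s) -> 2 * 379 = 758 classical bits

758


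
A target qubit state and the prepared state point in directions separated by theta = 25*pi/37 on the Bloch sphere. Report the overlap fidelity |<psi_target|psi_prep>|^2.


For states separated by angle theta on Bloch sphere:
F = cos^2(theta/2)
theta = 25*pi/37 = 2.1227
theta/2 = 1.0613
cos(theta/2) = 0.4877
F = 0.2378

0.2378


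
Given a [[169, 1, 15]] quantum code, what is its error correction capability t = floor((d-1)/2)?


Code parameters: [[169, 1, 15]], distance d = 15.
Number of correctable errors = floor((d-1)/2)
= floor((15 - 1)/2)
= floor(14/2)
= 7

7


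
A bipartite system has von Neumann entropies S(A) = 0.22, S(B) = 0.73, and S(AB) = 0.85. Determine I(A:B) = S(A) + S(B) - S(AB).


I(A:B) = S(A) + S(B) - S(AB)
= 0.22 + 0.73 - 0.85
= 0.1000

0.1000


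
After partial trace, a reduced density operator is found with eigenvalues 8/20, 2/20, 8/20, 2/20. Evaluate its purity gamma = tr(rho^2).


tr(rho^2) = sum of eigenvalues squared
= (8/20)^2 + (2/20)^2 + (8/20)^2 + (2/20)^2
= (64 + 4 + 64 + 4) / 400
= 136/400
= 0.3400

0.3400


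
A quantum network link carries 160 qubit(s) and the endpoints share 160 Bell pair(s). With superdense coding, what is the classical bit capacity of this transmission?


Superdense coding allows 2 classical bits per shared entangled pair.
160 pair(s) -> 2 * 160 = 320 classical bits

320


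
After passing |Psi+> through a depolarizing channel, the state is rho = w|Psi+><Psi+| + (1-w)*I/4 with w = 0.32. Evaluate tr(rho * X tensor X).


|Psi+> = (|01> + |10>)/sqrt(2)
For the pure Bell state, <X_A X_B> = +1 (Bell-state Pauli correlator).
The maximally-mixed part I/4 has tr(I/4 * P tensor P) = 0 for any traceless Pauli P.
So <X_A X_B>_rho = w * (+1) + (1 - w) * 0
= 0.32 * (+1)
= 0.3200

0.3200


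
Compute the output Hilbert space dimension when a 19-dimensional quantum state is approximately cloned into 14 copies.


Output space = H^(tensor 14) where dim(H) = 19
dim = 19^14
= 361 (after 2 factors)
= 6859 (after 3 factors)
= 130321 (after 4 factors)
= 2476099 (after 5 factors)
= 47045881 (after 6 factors)
= 893871739 (after 7 factors)
= 16983563041 (after 8 factors)
= 322687697779 (after 9 factors)
= 6131066257801 (after 10 factors)
= 116490258898219 (after 11 factors)
= 2213314919066161 (after 12 factors)
= 42052983462257059 (after 13 factors)
= 799006685782884121 (after 14 factors)
= 799006685782884121

799006685782884121


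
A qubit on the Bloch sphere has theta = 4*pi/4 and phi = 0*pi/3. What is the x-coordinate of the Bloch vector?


theta = 3.1416, phi = 0.0000
r_x = sin(theta)*cos(phi) = 0.0000 * 1.0000
r_x = 0.0000

0.0000


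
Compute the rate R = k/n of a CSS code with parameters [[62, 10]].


Code rate R = k/n
= 10/62
= 0.1613

0.1613


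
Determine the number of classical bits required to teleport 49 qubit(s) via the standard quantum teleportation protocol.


Quantum teleportation requires 2 classical bits per qubit teleported.
49 qubit(s) -> 2 * 49 = 98 classical bits

98


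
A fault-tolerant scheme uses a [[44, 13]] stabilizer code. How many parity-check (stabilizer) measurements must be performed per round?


For an [[n,k]] stabilizer code:
Number of stabilizer generators = n - k
= 44 - 13
= 31

31


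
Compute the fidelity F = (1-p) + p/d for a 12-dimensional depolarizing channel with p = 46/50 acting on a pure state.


F = (1-p) + p/d
= (1 - 0.9200) + 0.9200/12
= 0.0800 + 0.0767
= 0.1567

0.1567


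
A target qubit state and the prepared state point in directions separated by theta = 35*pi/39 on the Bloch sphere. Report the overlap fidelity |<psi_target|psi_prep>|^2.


For states separated by angle theta on Bloch sphere:
F = cos^2(theta/2)
theta = 35*pi/39 = 2.8194
theta/2 = 1.4097
cos(theta/2) = 0.1604
F = 0.0257

0.0257


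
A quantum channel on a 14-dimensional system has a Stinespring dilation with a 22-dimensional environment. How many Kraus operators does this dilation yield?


Tracing out the environment in an orthonormal basis {|i>_E} gives Kraus operators K_i = <i|_E U |0>_E.
Number of Kraus operators = dim(H_env) = d_env
= 22

22


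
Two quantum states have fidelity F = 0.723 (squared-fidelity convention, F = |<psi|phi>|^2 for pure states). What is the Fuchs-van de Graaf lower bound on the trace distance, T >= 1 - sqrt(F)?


Fuchs-van de Graaf (squared-fidelity convention): 1 - sqrt(F) <= T <= sqrt(1 - F).
Lower bound: T >= 1 - sqrt(F)
sqrt(F) = sqrt(0.723) = 0.8503
T >= 1 - 0.8503
T >= 0.1497

0.1497


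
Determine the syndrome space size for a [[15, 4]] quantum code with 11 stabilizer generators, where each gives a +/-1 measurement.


Each stabilizer generator gives a binary (+1 or -1) measurement outcome.
With 11 independent generators:
Total syndromes = 2^11
= 2048

2048


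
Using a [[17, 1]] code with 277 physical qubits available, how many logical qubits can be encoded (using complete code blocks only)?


Each code block uses 17 physical qubits for 1 logical qubit(s).
Number of complete blocks = floor(277 / 17) = 16
Logical qubits = 16 * 1
= 16

16


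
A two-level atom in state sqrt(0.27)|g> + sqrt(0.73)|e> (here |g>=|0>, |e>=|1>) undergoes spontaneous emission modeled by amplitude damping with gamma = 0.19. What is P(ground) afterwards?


For amplitude damping with parameter gamma on state sqrt(a)|0> + sqrt(b)|1>:
alpha^2 = 0.27, beta^2 = 0.73
P(|0>) = alpha^2 + gamma * beta^2
= 0.27 + 0.19 * 0.73
= 0.27 + 0.1387
= 0.4087

0.4087


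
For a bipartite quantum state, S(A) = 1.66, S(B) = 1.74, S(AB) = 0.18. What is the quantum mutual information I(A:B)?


I(A:B) = S(A) + S(B) - S(AB)
= 1.66 + 1.74 - 0.18
= 3.2200

3.2200


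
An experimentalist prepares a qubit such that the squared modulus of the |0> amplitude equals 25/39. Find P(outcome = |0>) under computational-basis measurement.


|alpha|^2 = 25/39 = 0.6410
|beta|^2 = 1 - 25/39 = 14/39 = 0.3590
P(|0>) = |alpha|^2 = 0.6410

0.6410


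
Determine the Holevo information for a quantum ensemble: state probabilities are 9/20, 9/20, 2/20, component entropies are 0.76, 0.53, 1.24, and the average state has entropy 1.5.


chi = S(rho) - sum_i p_i * S(rho_i)
Weighted entropy = 9/20 * 0.76 + 9/20 * 0.53 + 2/20 * 1.24
= 0.7045
chi = 1.5 - 0.7045
= 0.7955

0.7955


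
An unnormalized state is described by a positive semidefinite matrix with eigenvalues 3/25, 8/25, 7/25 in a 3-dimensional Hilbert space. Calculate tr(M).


tr(M) = sum of eigenvalues
= 3/25 + 8/25 + 7/25
= 18/25
= 0.7200

0.7200


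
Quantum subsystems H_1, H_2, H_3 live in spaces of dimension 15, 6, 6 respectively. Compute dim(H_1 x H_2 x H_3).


dim(H_1 x H_2 x H_3) = 15 * 6 * 6
= 90 * 6
= 540

540


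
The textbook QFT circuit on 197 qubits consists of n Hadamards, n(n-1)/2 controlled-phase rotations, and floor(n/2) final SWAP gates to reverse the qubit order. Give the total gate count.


Hadamard gates: 197
Controlled rotations: n*(n-1)/2 = 197*196/2 = 19306
SWAP gates: floor(n/2) = floor(197/2) = 98
Total = 197 + 19306 + 98
= 19601

19601


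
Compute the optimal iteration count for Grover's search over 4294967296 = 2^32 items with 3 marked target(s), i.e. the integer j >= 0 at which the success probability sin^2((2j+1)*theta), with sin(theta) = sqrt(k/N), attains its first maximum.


After j Grover iterations the success probability is P(j) = sin^2((2j+1)*theta), where sin(theta) = sqrt(k/N).
N = 2^32 = 4294967296, k = 3
sin(theta) = sqrt(k/N) = 2.642899792e-05
theta = arcsin(sqrt(k/N)) = 2.642899792e-05 rad
P(j) reaches its first maximum when (2j+1)*theta is as close as possible to pi/2, i.e. j = round(pi/(4*theta) - 1/2).
pi/(4*theta) - 1/2 = 29716.7888
(For comparison, the common estimate pi/4 * sqrt(N/k) = 29717.2888; the exact maximiser is used here.)
Optimal iterations = 29717

29717


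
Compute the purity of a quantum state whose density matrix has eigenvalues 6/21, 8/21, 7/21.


tr(rho^2) = sum of eigenvalues squared
= (6/21)^2 + (8/21)^2 + (7/21)^2
= (36 + 64 + 49) / 441
= 149/441
= 0.3379

0.3379


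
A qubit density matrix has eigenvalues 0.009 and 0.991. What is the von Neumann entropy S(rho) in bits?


S = -p*log2(p) - (1-p)*log2(1-p)
p = 0.0090, 1-p = 0.9910
= -0.0090 * log2(0.0090) - 0.9910 * log2(0.9910)
= -(-0.0612) - (-0.0129)
= 0.0741

0.0741


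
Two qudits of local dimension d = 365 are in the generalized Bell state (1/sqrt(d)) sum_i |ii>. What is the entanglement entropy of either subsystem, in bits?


For a maximally entangled state in d x d:
S = log2(d) = log2(365)
= 8.5118

8.5118


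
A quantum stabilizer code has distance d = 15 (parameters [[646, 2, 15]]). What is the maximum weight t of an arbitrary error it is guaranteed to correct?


Code parameters: [[646, 2, 15]], distance d = 15.
Number of correctable errors = floor((d-1)/2)
= floor((15 - 1)/2)
= floor(14/2)
= 7

7


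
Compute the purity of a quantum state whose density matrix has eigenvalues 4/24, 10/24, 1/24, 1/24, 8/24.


tr(rho^2) = sum of eigenvalues squared
= (4/24)^2 + (10/24)^2 + (1/24)^2 + (1/24)^2 + (8/24)^2
= (16 + 100 + 1 + 1 + 64) / 576
= 182/576
= 0.3160

0.3160


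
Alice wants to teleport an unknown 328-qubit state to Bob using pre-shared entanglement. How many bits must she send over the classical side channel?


Quantum teleportation requires 2 classical bits per qubit teleported.
328 qubit(s) -> 2 * 328 = 656 classical bits

656


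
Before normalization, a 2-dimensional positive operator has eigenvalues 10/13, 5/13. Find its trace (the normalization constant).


tr(M) = sum of eigenvalues
= 10/13 + 5/13
= 15/13
= 1.1538

1.1538


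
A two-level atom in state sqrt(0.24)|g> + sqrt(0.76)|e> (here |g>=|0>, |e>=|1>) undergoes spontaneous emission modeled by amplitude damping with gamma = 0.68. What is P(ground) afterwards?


For amplitude damping with parameter gamma on state sqrt(a)|0> + sqrt(b)|1>:
alpha^2 = 0.24, beta^2 = 0.76
P(|0>) = alpha^2 + gamma * beta^2
= 0.24 + 0.68 * 0.76
= 0.24 + 0.5168
= 0.7568

0.7568


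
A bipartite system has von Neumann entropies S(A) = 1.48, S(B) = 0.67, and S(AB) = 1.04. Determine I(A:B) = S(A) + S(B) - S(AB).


I(A:B) = S(A) + S(B) - S(AB)
= 1.48 + 0.67 - 1.04
= 1.1100

1.1100


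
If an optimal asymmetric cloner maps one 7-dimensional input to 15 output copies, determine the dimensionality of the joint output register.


Output space = H^(tensor 15) where dim(H) = 7
dim = 7^15
= 49 (after 2 factors)
= 343 (after 3 factors)
= 2401 (after 4 factors)
= 16807 (after 5 factors)
= 117649 (after 6 factors)
= 823543 (after 7 factors)
= 5764801 (after 8 factors)
= 40353607 (after 9 factors)
= 282475249 (after 10 factors)
= 1977326743 (after 11 factors)
= 13841287201 (after 12 factors)
= 96889010407 (after 13 factors)
= 678223072849 (after 14 factors)
= 4747561509943 (after 15 factors)
= 4747561509943

4747561509943


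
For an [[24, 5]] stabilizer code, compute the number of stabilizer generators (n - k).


For an [[n,k]] stabilizer code:
Number of stabilizer generators = n - k
= 24 - 5
= 19

19


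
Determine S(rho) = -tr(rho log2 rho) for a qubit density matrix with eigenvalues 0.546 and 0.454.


S = -p*log2(p) - (1-p)*log2(1-p)
p = 0.5460, 1-p = 0.4540
= -0.5460 * log2(0.5460) - 0.4540 * log2(0.4540)
= -(-0.4767) - (-0.5172)
= 0.9939

0.9939


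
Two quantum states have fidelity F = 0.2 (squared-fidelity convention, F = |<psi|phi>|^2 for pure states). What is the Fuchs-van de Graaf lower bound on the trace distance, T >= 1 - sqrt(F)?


Fuchs-van de Graaf (squared-fidelity convention): 1 - sqrt(F) <= T <= sqrt(1 - F).
Lower bound: T >= 1 - sqrt(F)
sqrt(F) = sqrt(0.2) = 0.4472
T >= 1 - 0.4472
T >= 0.5528

0.5528


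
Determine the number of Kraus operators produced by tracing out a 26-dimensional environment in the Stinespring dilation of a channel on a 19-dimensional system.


Tracing out the environment in an orthonormal basis {|i>_E} gives Kraus operators K_i = <i|_E U |0>_E.
Number of Kraus operators = dim(H_env) = d_env
= 26

26


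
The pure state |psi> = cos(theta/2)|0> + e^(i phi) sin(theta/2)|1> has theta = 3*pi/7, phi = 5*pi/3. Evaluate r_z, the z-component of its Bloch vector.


theta = 1.3464, phi = 5.2360
r_z = cos(theta) = 0.2225

0.2225


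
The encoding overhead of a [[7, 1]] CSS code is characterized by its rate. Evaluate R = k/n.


Code rate R = k/n
= 1/7
= 0.1429

0.1429


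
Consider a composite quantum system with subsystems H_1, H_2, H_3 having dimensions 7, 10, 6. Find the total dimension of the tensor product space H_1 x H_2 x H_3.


dim(H_1 x H_2 x H_3) = 7 * 10 * 6
= 70 * 6
= 420

420


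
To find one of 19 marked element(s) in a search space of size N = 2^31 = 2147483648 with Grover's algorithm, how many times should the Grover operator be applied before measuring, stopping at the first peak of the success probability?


After j Grover iterations the success probability is P(j) = sin^2((2j+1)*theta), where sin(theta) = sqrt(k/N).
N = 2^31 = 2147483648, k = 19
sin(theta) = sqrt(k/N) = 9.406149297e-05
theta = arcsin(sqrt(k/N)) = 9.40614931e-05 rad
P(j) reaches its first maximum when (2j+1)*theta is as close as possible to pi/2, i.e. j = round(pi/(4*theta) - 1/2).
pi/(4*theta) - 1/2 = 8349.3373
(For comparison, the common estimate pi/4 * sqrt(N/k) = 8349.8373; the exact maximiser is used here.)
Optimal iterations = 8349

8349
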